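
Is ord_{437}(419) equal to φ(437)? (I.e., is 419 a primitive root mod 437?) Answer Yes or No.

No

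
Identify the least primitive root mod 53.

φ(53) = 53 − 1 = 52 = 2^2 · 13.
g is a primitive root iff g^(52/q) ≢ 1 (mod 53) for each prime q ∈ {2, 13}.
g = 2: 2^26 ≡ 52; 2^4 ≡ 16 — none is 1, so 2 is a primitive root.
Hence the least primitive root of 53 is 2.

2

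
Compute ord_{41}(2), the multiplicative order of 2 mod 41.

The order of 2 must divide φ(41) = 41 − 1 = 40 = 2^3 · 5.
Divisors of 40: 1, 2, 4, 5, 8, 10, 20, 40.
Test each divisor d:
2^1 ≡ 2 (mod 41)
2^2 ≡ 4 (mod 41)
2^4 ≡ 16 (mod 41)
2^5 ≡ 32 (mod 41)
2^8 ≡ 10 (mod 41)
2^10 ≡ 40 (mod 41)
2^20 ≡ 1 (mod 41) ✓
The smallest such exponent is 20, so the order of 2 is 20.

20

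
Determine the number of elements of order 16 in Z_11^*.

0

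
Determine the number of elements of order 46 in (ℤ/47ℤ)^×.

φ(47) = 47 − 1 = 46 = 2 · 23.
(Z/47Z)^× is cyclic (|G| = 46); a cyclic group of order m has exactly φ(d) elements of each order d | m, and none otherwise.
46 = 2 · 23 divides 46, and φ(46) = 22.

22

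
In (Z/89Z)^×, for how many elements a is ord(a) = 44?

φ(89) = 89 − 1 = 88 = 2^3 · 11.
(Z/89Z)^× is cyclic (|G| = 88); a cyclic group of order m has exactly φ(d) elements of each order d | m, and none otherwise.
44 = 2^2 · 11 divides 88, and φ(44) = 20.

20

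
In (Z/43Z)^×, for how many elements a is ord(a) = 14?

6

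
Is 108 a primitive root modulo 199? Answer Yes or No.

φ(199) = 199 − 1 = 198 = 2 · 3^2 · 11.
An element g generates (Z/199Z)^× iff g^(198/q) ≢ 1 (mod 199) for each prime q ∈ {2, 3, 11}.
108^99 ≡ 198 (mod 199)  [q = 2: ≢ 1 ✓]
108^66 ≡ 92 (mod 199)  [q = 3: ≢ 1 ✓]
108^18 ≡ 18 (mod 199)  [q = 11: ≢ 1 ✓]
None equal 1, so ord_199(108) = 198: 108 is a primitive root.

Yes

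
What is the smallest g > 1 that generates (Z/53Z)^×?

2

φ(53) = 53 − 1 = 52 = 2^2 · 13.
Test candidates g = 2, 3, … against the prime factors q ∈ {2, 13} of φ(53): g is a generator iff g^(52/q) ≢ 1 for every such q.
g = 2: 2^26 ≡ 52; 2^4 ≡ 16 — none is 1, so 2 is a primitive root.
So 2 is the smallest generator of (Z/53Z)^×.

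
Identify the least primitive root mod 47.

5

φ(47) = 47 − 1 = 46 = 2 · 23.
g is a primitive root iff g^(46/q) ≢ 1 (mod 47) for each prime q ∈ {2, 23}.
g = 2: 2^23 ≡ 1 — hits 1, so not a primitive root.
g = 3: 3^23 ≡ 1 — hits 1, so not a primitive root.
g = 4: 4^23 ≡ 1 — hits 1, so not a primitive root.
g = 5: 5^23 ≡ 46; 5^2 ≡ 25 — none is 1, so 5 is a primitive root.
So 5 is the smallest generator of (Z/47Z)^×.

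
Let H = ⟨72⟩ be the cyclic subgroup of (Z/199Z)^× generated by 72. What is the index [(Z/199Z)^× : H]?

The order of 72 must divide φ(199) = 199 − 1 = 198 = 2 · 3^2 · 11.
Divisors of 198: 1, 2, 3, 6, 9, 11, 18, 22, 33, 66, 99, 198.
Test each divisor d:
72^1 ≡ 72
72^2 ≡ 10
72^3 ≡ 123
72^6 ≡ 5
72^9 ≡ 18
72^11 ≡ 180
72^18 ≡ 125
72^22 ≡ 162
72^33 ≡ 106
72^66 ≡ 92
72^99 ≡ 1
Thus |⟨72⟩| = ord(72) = 99.
[(Z/199Z)^× : ⟨72⟩] = 198/99 = 2.

2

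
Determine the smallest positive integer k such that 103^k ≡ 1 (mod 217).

30

By Lagrange's theorem, ord_217(103) divides φ(217) = φ(7·31) = (7−1)·(31−1) = 6·30 = 180 = 2^2 · 3^2 · 5.
Divisors of 180: 1, 2, 3, 4, 5, 6, 9, 10, 12, 15, 18, 20, 30, 36, 45, 60, 90, 180.
Check 103^d mod 217 for each divisor in increasing order:
103^1 ≡ 103
103^2 ≡ 193
103^3 ≡ 132
103^4 ≡ 142
103^5 ≡ 87
103^6 ≡ 64
103^9 ≡ 202
103^10 ≡ 191
103^12 ≡ 190
103^15 ≡ 125
103^18 ≡ 8
103^20 ≡ 25
103^30 ≡ 1
Hence ord(103) = 30.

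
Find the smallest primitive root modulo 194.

5

φ(194) = φ(2)·φ(97) = 1·96 = 96 = 2^5 · 3.
g is a primitive root iff g^(96/q) ≢ 1 (mod 194) for each prime q ∈ {2, 3}.
g = 2: gcd(2, 194) = 2 > 1, not a unit — skip.
g = 3: 3^48 ≡ 1 — hits 1, so not a primitive root.
g = 4: gcd(4, 194) = 2 > 1, not a unit — skip.
g = 5: 5^48 ≡ 193; 5^32 ≡ 35 — none is 1, so 5 is a primitive root.
The smallest primitive root modulo 194 is 5.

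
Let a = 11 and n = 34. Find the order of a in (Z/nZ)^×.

16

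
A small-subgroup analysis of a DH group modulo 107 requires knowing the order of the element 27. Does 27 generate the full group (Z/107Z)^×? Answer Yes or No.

No

φ(107) = 107 − 1 = 106 = 2 · 53.
An element g generates (Z/107Z)^× iff g^(106/q) ≢ 1 (mod 107) for each prime q ∈ {2, 53}.
27^53 ≡ 1 (mod 107)  [q = 2: ≡ 1 ✗]
27^2 ≡ 87 (mod 107)  [q = 53: ≢ 1 ✓]
27^53 ≡ 1 shows ord(27) | 53, strictly less than φ(107); not a primitive root.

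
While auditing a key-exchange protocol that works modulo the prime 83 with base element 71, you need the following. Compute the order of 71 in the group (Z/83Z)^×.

By Lagrange's theorem, ord_83(71) divides φ(83) = 83 − 1 = 82 = 2 · 41.
Divisors of 82: 1, 2, 41, 82.
Check 71^d mod 83 for each divisor in increasing order:
71^1 ≡ 71 (mod 83)
71^2 ≡ 61 (mod 83)
71^41 ≡ 82 (mod 83)
71^82 ≡ 1 (mod 83) ✓
Therefore the multiplicative order of 71 modulo 83 is 82.

82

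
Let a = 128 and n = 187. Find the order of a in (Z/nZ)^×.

The order of 128 must divide φ(187) = φ(11·17) = (11−1)·(17−1) = 10·16 = 160 = 2^5 · 5.
Divisors of 160: 1, 2, 4, 5, 8, 10, 16, 20, 32, 40, 80, 160.
Check 128^d mod 187 for each divisor in increasing order:
128^1 ≡ 128 (mod 187)
128^2 ≡ 115 (mod 187)
128^4 ≡ 135 (mod 187)
128^5 ≡ 76 (mod 187)
128^8 ≡ 86 (mod 187)
128^10 ≡ 166 (mod 187)
128^16 ≡ 103 (mod 187)
128^20 ≡ 67 (mod 187)
128^32 ≡ 137 (mod 187)
128^40 ≡ 1 (mod 187) ✓
So ord_187(128) = 40.

40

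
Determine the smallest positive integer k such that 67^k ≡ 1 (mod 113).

The order of 67 must divide φ(113) = 113 − 1 = 112 = 2^4 · 7.
Divisors of 112: 1, 2, 4, 7, 8, 14, 16, 28, 56, 112.
Check 67^d mod 113 for each divisor in increasing order:
67^1 ≡ 67
67^2 ≡ 82
67^4 ≡ 57
67^7 ≡ 35
67^8 ≡ 85
67^14 ≡ 95
67^16 ≡ 106
67^28 ≡ 98
67^56 ≡ 112
67^112 ≡ 1
So ord_113(67) = 112.

112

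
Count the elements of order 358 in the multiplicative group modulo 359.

178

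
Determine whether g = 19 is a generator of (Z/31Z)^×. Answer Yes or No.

No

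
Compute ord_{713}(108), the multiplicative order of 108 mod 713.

110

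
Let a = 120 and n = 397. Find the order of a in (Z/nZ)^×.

The order of 120 must divide φ(397) = 397 − 1 = 396 = 2^2 · 3^2 · 11.
Divisors of 396: 1, 2, 3, 4, 6, 9, 11, 12, 18, 22, 33, 36, 44, 66, 99, 132, 198, 396.
Check 120^d mod 397 for each divisor in increasing order:
120^1 ≡ 120
120^2 ≡ 108
120^3 ≡ 256
120^4 ≡ 151
120^6 ≡ 31
120^9 ≡ 393
120^11 ≡ 362
120^12 ≡ 167
120^18 ≡ 16
120^22 ≡ 34
120^33 ≡ 1
So ord_397(120) = 33.

33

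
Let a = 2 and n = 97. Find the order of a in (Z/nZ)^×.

48

ord(2) | φ(97) = 97 − 1 = 96 = 2^5 · 3.
Divisors of 96: 1, 2, 3, 4, 6, 8, 12, 16, 24, 32, 48, 96.
Test each divisor d:
2^1 ≡ 2 (mod 97)
2^2 ≡ 4 (mod 97)
2^3 ≡ 8 (mod 97)
2^4 ≡ 16 (mod 97)
2^6 ≡ 64 (mod 97)
2^8 ≡ 62 (mod 97)
2^12 ≡ 22 (mod 97)
2^16 ≡ 61 (mod 97)
2^24 ≡ 96 (mod 97)
2^32 ≡ 35 (mod 97)
2^48 ≡ 1 (mod 97) ✓
The smallest such exponent is 48, so the order of 2 is 48.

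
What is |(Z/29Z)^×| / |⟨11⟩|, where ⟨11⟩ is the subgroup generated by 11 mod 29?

1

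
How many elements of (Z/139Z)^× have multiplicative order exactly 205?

φ(139) = 139 − 1 = 138 = 2 · 3 · 23.
In a cyclic group of order 138, there are φ(d) elements of order d for each divisor d of 138, and zero for non-divisors.
Here 138 is not a multiple of 205, so there are no elements of order 205.

0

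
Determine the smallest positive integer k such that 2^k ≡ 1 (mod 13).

12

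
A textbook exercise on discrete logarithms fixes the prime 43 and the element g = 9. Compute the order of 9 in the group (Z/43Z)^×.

21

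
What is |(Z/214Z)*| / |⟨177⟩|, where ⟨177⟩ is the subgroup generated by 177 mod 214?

1

By Lagrange's theorem, ord_214(177) divides φ(214) = φ(2)·φ(107) = 1·106 = 106 = 2 · 53.
Divisors of 106: 1, 2, 53, 106.
Test each divisor d:
177^1 ≡ 177
177^2 ≡ 85
177^53 ≡ 213
177^106 ≡ 1
So ord_214(177) = 106, hence |⟨177⟩| = 106.
[(Z/214Z)^× : ⟨177⟩] = 106/106 = 1.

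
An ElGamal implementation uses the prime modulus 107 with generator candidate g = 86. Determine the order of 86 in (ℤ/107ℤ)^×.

53

By Lagrange's theorem, ord_107(86) divides φ(107) = 107 − 1 = 106 = 2 · 53.
Divisors of 106: 1, 2, 53, 106.
Check 86^d mod 107 for each divisor in increasing order:
86^1 ≡ 86 (mod 107)
86^2 ≡ 13 (mod 107)
86^53 ≡ 1 (mod 107) ✓
So ord_107(86) = 53.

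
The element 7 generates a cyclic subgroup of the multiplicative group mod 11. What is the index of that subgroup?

1

ord(7) | φ(11) = 11 − 1 = 10 = 2 · 5.
Divisors of 10: 1, 2, 5, 10.
Evaluate successive powers at the divisors of 10:
7^1 ≡ 7 (mod 11)
7^2 ≡ 5 (mod 11)
7^5 ≡ 10 (mod 11)
7^10 ≡ 1 (mod 11) ✓
Thus |⟨7⟩| = ord(7) = 10.
Index = |(Z/11Z)^×| / |⟨7⟩| = 10 / 10 = 1.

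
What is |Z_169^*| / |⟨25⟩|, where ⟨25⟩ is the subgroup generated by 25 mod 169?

6

Since 25 ∈ (Z/169Z)^×, its order divides φ(169) = φ(13^2) = 13·(13−1) = 156 = 2^2 · 3 · 13.
Divisors of 156: 1, 2, 3, 4, 6, 12, 13, 26, 39, 52, 78, 156.
Check 25^d mod 169 for each divisor in increasing order:
25^1 ≡ 25
25^2 ≡ 118
25^3 ≡ 77
25^4 ≡ 66
25^6 ≡ 14
25^12 ≡ 27
25^13 ≡ 168
25^26 ≡ 1
So ord_169(25) = 26, hence |⟨25⟩| = 26.
[(Z/169Z)^× : ⟨25⟩] = 156/26 = 6.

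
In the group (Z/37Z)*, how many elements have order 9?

φ(37) = 37 − 1 = 36 = 2^2 · 3^2.
(Z/37Z)^× is cyclic (|G| = 36); a cyclic group of order m has exactly φ(d) elements of each order d | m, and none otherwise.
9 = 3^2 divides 36, and φ(9) = 6.

6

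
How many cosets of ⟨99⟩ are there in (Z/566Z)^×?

Since 99 ∈ (Z/566Z)^×, its order divides φ(566) = φ(2)·φ(283) = 1·282 = 282 = 2 · 3 · 47.
Divisors of 282: 1, 2, 3, 6, 47, 94, 141, 282.
Compute 99^d (mod 566) for the divisors d until we hit 1:
99^1 ≡ 99 (mod 566)
99^2 ≡ 179 (mod 566)
99^3 ≡ 175 (mod 566)
99^6 ≡ 61 (mod 566)
99^47 ≡ 327 (mod 566)
99^94 ≡ 521 (mod 566)
99^141 ≡ 1 (mod 566) ✓
The order of 99 is 141, so the subgroup it generates has 141 elements.
Index = |(Z/566Z)^×| / |⟨99⟩| = 282 / 141 = 2.

2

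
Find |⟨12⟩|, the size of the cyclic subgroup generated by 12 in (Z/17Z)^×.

The order of 12 must divide φ(17) = 17 − 1 = 16 = 2^4.
Divisors of 16: 1, 2, 4, 8, 16.
Check 12^d mod 17 for each divisor in increasing order:
12^1 ≡ 12 (mod 17)
12^2 ≡ 8 (mod 17)
12^4 ≡ 13 (mod 17)
12^8 ≡ 16 (mod 17)
12^16 ≡ 1 (mod 17) ✓
Hence ord(12) = 16.

16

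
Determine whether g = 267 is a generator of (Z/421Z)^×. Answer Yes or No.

Yes

φ(421) = 421 − 1 = 420 = 2^2 · 3 · 5 · 7.
It suffices to check that the order of 267 is not a proper divisor of 420: compute 267^(420/q) for q ∈ {2, 3, 5, 7}.
267^210 ≡ 420 (mod 421)  [q = 2: ≢ 1 ✓]
267^140 ≡ 20 (mod 421)  [q = 3: ≢ 1 ✓]
267^84 ≡ 354 (mod 421)  [q = 5: ≢ 1 ✓]
267^60 ≡ 370 (mod 421)  [q = 7: ≢ 1 ✓]
Every test exponent gives a nontrivial residue, hence 267 generates the full group.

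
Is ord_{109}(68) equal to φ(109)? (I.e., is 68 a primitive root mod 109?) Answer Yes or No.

No

φ(109) = 109 − 1 = 108 = 2^2 · 3^3.
Test 68^(108/q) mod 109 for each prime factor q of 108:
68^54 ≡ 108 (mod 109)  [q = 2: ≢ 1 ✓]
68^36 ≡ 1 (mod 109)  [q = 3: ≡ 1 ✗]
The check at q = 3 fails, so 68 generates a proper subgroup.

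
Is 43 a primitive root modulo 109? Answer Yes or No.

No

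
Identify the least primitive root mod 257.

3

φ(257) = 257 − 1 = 256 = 2^8.
g is a primitive root iff g^(256/q) ≢ 1 (mod 257) for each prime q ∈ {2}.
g = 2: 2^128 ≡ 1 — hits 1, so not a primitive root.
g = 3: 3^128 ≡ 256 — none is 1, so 3 is a primitive root.
So 3 is the smallest generator of (Z/257Z)^×.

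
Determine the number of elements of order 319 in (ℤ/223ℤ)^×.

0

φ(223) = 223 − 1 = 222 = 2 · 3 · 37.
(Z/223Z)^× is cyclic (|G| = 222); a cyclic group of order m has exactly φ(d) elements of each order d | m, and none otherwise.
319 does not divide 222, so no element of (Z/223Z)^× has order 319.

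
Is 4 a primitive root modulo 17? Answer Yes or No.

No

φ(17) = 17 − 1 = 16 = 2^4.
It suffices to check that the order of 4 is not a proper divisor of 16: compute 4^(16/q) for q ∈ {2}.
4^8 ≡ 1 (mod 17)  [q = 2: ≡ 1 ✗]
The check at q = 2 fails, so 4 generates a proper subgroup.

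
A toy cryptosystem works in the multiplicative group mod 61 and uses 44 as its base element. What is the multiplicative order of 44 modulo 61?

60

The order of 44 must divide φ(61) = 61 − 1 = 60 = 2^2 · 3 · 5.
Divisors of 60: 1, 2, 3, 4, 5, 6, 10, 12, 15, 20, 30, 60.
Evaluate successive powers at the divisors of 60:
44^1 ≡ 44
44^2 ≡ 45
44^3 ≡ 28
44^4 ≡ 12
44^5 ≡ 40
44^6 ≡ 52
44^10 ≡ 14
44^12 ≡ 20
44^15 ≡ 11
44^20 ≡ 13
44^30 ≡ 60
44^60 ≡ 1
Hence ord(44) = 60.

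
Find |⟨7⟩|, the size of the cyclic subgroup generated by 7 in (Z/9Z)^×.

3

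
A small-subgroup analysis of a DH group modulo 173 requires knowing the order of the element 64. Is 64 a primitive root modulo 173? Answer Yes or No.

φ(173) = 173 − 1 = 172 = 2^2 · 43.
It suffices to check that the order of 64 is not a proper divisor of 172: compute 64^(172/q) for q ∈ {2, 43}.
64^86 ≡ 1 (mod 173)  [q = 2: ≡ 1 ✗]
64^4 ≡ 22 (mod 173)  [q = 43: ≢ 1 ✓]
The check at q = 2 fails, so 64 generates a proper subgroup.

No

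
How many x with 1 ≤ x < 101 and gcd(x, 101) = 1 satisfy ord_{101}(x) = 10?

φ(101) = 101 − 1 = 100 = 2^2 · 5^2.
Since (Z/101Z)^× is cyclic of order 100, the number of elements of order d is φ(d) when d | 100 and 0 otherwise.
10 = 2 · 5 divides 100, and φ(10) = 4.

4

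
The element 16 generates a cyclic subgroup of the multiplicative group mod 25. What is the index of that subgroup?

4

The order of 16 must divide φ(25) = φ(5^2) = 5·(5−1) = 20 = 2^2 · 5.
Divisors of 20: 1, 2, 4, 5, 10, 20.
Check 16^d mod 25 for each divisor in increasing order:
16^1 ≡ 16 (mod 25)
16^2 ≡ 6 (mod 25)
16^4 ≡ 11 (mod 25)
16^5 ≡ 1 (mod 25) ✓
So ord_25(16) = 5, hence |⟨16⟩| = 5.
Index = |(Z/25Z)^×| / |⟨16⟩| = 20 / 5 = 4.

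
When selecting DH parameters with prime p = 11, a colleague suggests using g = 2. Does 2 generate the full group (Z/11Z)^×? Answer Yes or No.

Yes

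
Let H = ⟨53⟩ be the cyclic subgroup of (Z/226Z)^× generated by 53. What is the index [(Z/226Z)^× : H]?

The order of 53 must divide φ(226) = φ(2)·φ(113) = 1·112 = 112 = 2^4 · 7.
Divisors of 112: 1, 2, 4, 7, 8, 14, 16, 28, 56, 112.
Check 53^d mod 226 for each divisor in increasing order:
53^1 ≡ 53
53^2 ≡ 97
53^4 ≡ 143
53^7 ≡ 211
53^8 ≡ 109
53^14 ≡ 225
53^16 ≡ 129
53^28 ≡ 1
The order of 53 is 28, so the subgroup it generates has 28 elements.
The index is φ(226) / ord(53) = 112 / 28 = 4.

4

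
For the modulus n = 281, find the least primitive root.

φ(281) = 281 − 1 = 280 = 2^3 · 5 · 7.
Test candidates g = 2, 3, … against the prime factors q ∈ {2, 5, 7} of φ(281): g is a generator iff g^(280/q) ≢ 1 for every such q.
g = 2: 2^140 ≡ 1 — hits 1, so not a primitive root.
g = 3: 3^140 ≡ 280; 3^56 ≡ 86; 3^40 ≡ 249 — none is 1, so 3 is a primitive root.
So 3 is the smallest generator of (Z/281Z)^×.

3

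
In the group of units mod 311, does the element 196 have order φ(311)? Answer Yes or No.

No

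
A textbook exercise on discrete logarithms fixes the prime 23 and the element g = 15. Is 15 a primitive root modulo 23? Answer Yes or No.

Yes

φ(23) = 23 − 1 = 22 = 2 · 11.
Test 15^(22/q) mod 23 for each prime factor q of 22:
15^11 ≡ 22 (mod 23)  [q = 2: ≢ 1 ✓]
15^2 ≡ 18 (mod 23)  [q = 11: ≢ 1 ✓]
None equal 1, so ord_23(15) = 22: 15 is a primitive root.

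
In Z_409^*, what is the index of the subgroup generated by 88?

ord(88) | φ(409) = 409 − 1 = 408 = 2^3 · 3 · 17.
Divisors of 408: 1, 2, 3, 4, 6, 8, 12, 17, 24, 34, 51, 68, 102, 136, 204, 408.
Check 88^d mod 409 for each divisor in increasing order:
88^1 ≡ 88 (mod 409)
88^2 ≡ 382 (mod 409)
88^3 ≡ 78 (mod 409)
88^4 ≡ 320 (mod 409)
88^6 ≡ 358 (mod 409)
88^8 ≡ 150 (mod 409)
88^12 ≡ 147 (mod 409)
88^17 ≡ 31 (mod 409)
88^24 ≡ 341 (mod 409)
88^34 ≡ 143 (mod 409)
88^51 ≡ 343 (mod 409)
88^68 ≡ 408 (mod 409)
88^102 ≡ 266 (mod 409)
88^136 ≡ 1 (mod 409) ✓
The order of 88 is 136, so the subgroup it generates has 136 elements.
The index is φ(409) / ord(88) = 408 / 136 = 3.

3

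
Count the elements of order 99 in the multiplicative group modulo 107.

0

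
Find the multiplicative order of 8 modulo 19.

6

ord(8) | φ(19) = 19 − 1 = 18 = 2 · 3^2.
Divisors of 18: 1, 2, 3, 6, 9, 18.
Test each divisor d:
8^1 ≡ 8 (mod 19)
8^2 ≡ 7 (mod 19)
8^3 ≡ 18 (mod 19)
8^6 ≡ 1 (mod 19) ✓
So ord_19(8) = 6.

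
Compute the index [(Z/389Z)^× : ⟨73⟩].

4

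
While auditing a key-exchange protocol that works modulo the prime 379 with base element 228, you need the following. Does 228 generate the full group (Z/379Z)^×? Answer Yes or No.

φ(379) = 379 − 1 = 378 = 2 · 3^3 · 7.
228 is a primitive root mod 379 iff 228^(φ(379)/q) ≢ 1 for every prime q | φ(379), i.e. q ∈ {2, 3, 7}.
228^189 ≡ 378 (mod 379)  [q = 2: ≢ 1 ✓]
228^126 ≡ 51 (mod 379)  [q = 3: ≢ 1 ✓]
228^54 ≡ 1 (mod 379)  [q = 7: ≡ 1 ✗]
The check at q = 7 fails, so 228 generates a proper subgroup.

No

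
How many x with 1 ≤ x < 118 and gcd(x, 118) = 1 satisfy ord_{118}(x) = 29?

28

φ(118) = φ(2)·φ(59) = 1·58 = 58 = 2 · 29.
(Z/118Z)^× is cyclic (|G| = 58); a cyclic group of order m has exactly φ(d) elements of each order d | m, and none otherwise.
29 | 58, and φ(29) = 29 − 1 = 28.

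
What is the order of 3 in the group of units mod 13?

Since 3 ∈ (Z/13Z)^×, its order divides φ(13) = 13 − 1 = 12 = 2^2 · 3.
Divisors of 12: 1, 2, 3, 4, 6, 12.
Check 3^d mod 13 for each divisor in increasing order:
3^1 ≡ 3 (mod 13)
3^2 ≡ 9 (mod 13)
3^3 ≡ 1 (mod 13) ✓
The smallest such exponent is 3, so the order of 3 is 3.

3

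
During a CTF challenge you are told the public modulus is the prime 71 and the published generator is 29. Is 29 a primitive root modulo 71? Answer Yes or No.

No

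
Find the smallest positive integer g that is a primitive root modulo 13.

2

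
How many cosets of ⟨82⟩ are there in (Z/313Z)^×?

3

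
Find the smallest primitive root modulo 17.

3

φ(17) = 17 − 1 = 16 = 2^4.
Test candidates g = 2, 3, … against the prime factors q ∈ {2} of φ(17): g is a generator iff g^(16/q) ≢ 1 for every such q.
g = 2: 2^8 ≡ 1 — hits 1, so not a primitive root.
g = 3: 3^8 ≡ 16 — none is 1, so 3 is a primitive root.
So 3 is the smallest generator of (Z/17Z)^×.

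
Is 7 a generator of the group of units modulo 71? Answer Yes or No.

Yes

φ(71) = 71 − 1 = 70 = 2 · 5 · 7.
7 is a primitive root mod 71 iff 7^(φ(71)/q) ≢ 1 for every prime q | φ(71), i.e. q ∈ {2, 5, 7}.
7^35 ≡ 70 (mod 71)  [q = 2: ≢ 1 ✓]
7^14 ≡ 54 (mod 71)  [q = 5: ≢ 1 ✓]
7^10 ≡ 45 (mod 71)  [q = 7: ≢ 1 ✓]
Every test exponent gives a nontrivial residue, hence 7 generates the full group.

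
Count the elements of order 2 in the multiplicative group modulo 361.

1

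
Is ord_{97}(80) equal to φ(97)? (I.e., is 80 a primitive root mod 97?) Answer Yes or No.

Yes

φ(97) = 97 − 1 = 96 = 2^5 · 3.
An element g generates (Z/97Z)^× iff g^(96/q) ≢ 1 (mod 97) for each prime q ∈ {2, 3}.
80^48 ≡ 96 (mod 97)  [q = 2: ≢ 1 ✓]
80^32 ≡ 61 (mod 97)  [q = 3: ≢ 1 ✓]
None equal 1, so ord_97(80) = 96: 80 is a primitive root.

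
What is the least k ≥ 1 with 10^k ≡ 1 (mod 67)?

33

Since 10 ∈ (Z/67Z)^×, its order divides φ(67) = 67 − 1 = 66 = 2 · 3 · 11.
Divisors of 66: 1, 2, 3, 6, 11, 22, 33, 66.
Compute 10^d (mod 67) for the divisors d until we hit 1:
10^1 ≡ 10 (mod 67)
10^2 ≡ 33 (mod 67)
10^3 ≡ 62 (mod 67)
10^6 ≡ 25 (mod 67)
10^11 ≡ 29 (mod 67)
10^22 ≡ 37 (mod 67)
10^33 ≡ 1 (mod 67) ✓
Hence ord(10) = 33.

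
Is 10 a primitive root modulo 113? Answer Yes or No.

Yes

φ(113) = 113 − 1 = 112 = 2^4 · 7.
An element g generates (Z/113Z)^× iff g^(112/q) ≢ 1 (mod 113) for each prime q ∈ {2, 7}.
10^56 ≡ 112 (mod 113)  [q = 2: ≢ 1 ✓]
10^16 ≡ 106 (mod 113)  [q = 7: ≢ 1 ✓]
Every test exponent gives a nontrivial residue, hence 10 generates the full group.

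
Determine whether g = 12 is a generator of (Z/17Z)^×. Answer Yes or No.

Yes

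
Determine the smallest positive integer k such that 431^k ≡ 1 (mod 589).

90

Since 431 ∈ (Z/589Z)^×, its order divides φ(589) = φ(19·31) = (19−1)·(31−1) = 18·30 = 540 = 2^2 · 3^3 · 5.
Divisors of 540: 1, 2, 3, 4, 5, 6, 9, 10, 12, 15, 18, 20, 27, 30, 36, 45, 54, 60, 90, 108, 135, 180, 270, 540.
Test each divisor d:
431^1 ≡ 431 (mod 589)
431^2 ≡ 226 (mod 589)
431^3 ≡ 221 (mod 589)
431^4 ≡ 422 (mod 589)
431^5 ≡ 470 (mod 589)
431^6 ≡ 543 (mod 589)
431^9 ≡ 436 (mod 589)
431^10 ≡ 25 (mod 589)
431^12 ≡ 349 (mod 589)
431^15 ≡ 559 (mod 589)
431^18 ≡ 438 (mod 589)
431^20 ≡ 36 (mod 589)
431^27 ≡ 132 (mod 589)
431^30 ≡ 311 (mod 589)
431^36 ≡ 419 (mod 589)
431^45 ≡ 94 (mod 589)
431^54 ≡ 343 (mod 589)
431^60 ≡ 125 (mod 589)
431^90 ≡ 1 (mod 589) ✓
Therefore the multiplicative order of 431 modulo 589 is 90.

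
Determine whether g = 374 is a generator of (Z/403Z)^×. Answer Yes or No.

403 = 13 · 31 is a product of two distinct odd primes, so (Z/403Z)^× ≅ (Z/13Z)^× × (Z/31Z)^× is not cyclic.
No primitive root modulo 403 exists; in particular 374 is not one.

No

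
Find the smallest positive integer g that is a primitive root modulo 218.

11

φ(218) = φ(2)·φ(109) = 1·108 = 108 = 2^2 · 3^3.
g is a primitive root iff g^(108/q) ≢ 1 (mod 218) for each prime q ∈ {2, 3}.
g = 2: gcd(2, 218) = 2 > 1, not a unit — skip.
g = 3: 3^54 ≡ 1 — hits 1, so not a primitive root.
g = 4: gcd(4, 218) = 2 > 1, not a unit — skip.
g = 5: 5^54 ≡ 1 — hits 1, so not a primitive root.
g = 6: gcd(6, 218) = 2 > 1, not a unit — skip.
g = 7: 7^54 ≡ 1 — hits 1, so not a primitive root.
g = 8: gcd(8, 218) = 2 > 1, not a unit — skip.
g = 9: 9^54 ≡ 1 — hits 1, so not a primitive root.
g = 10: gcd(10, 218) = 2 > 1, not a unit — skip.
g = 11: 11^54 ≡ 217; 11^36 ≡ 45 — none is 1, so 11 is a primitive root.
So 11 is the smallest generator of (Z/218Z)^×.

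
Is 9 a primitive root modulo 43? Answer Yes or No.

φ(43) = 43 − 1 = 42 = 2 · 3 · 7.
It suffices to check that the order of 9 is not a proper divisor of 42: compute 9^(42/q) for q ∈ {2, 3, 7}.
9^21 ≡ 1 (mod 43)  [q = 2: ≡ 1 ✗]
9^14 ≡ 6 (mod 43)  [q = 3: ≢ 1 ✓]
9^6 ≡ 4 (mod 43)  [q = 7: ≢ 1 ✓]
Since 9^21 ≡ 1, the order of 9 divides 21 < 42, so 9 is not a primitive root.

No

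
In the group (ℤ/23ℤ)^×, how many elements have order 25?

φ(23) = 23 − 1 = 22 = 2 · 11.
(Z/23Z)^× is cyclic (|G| = 22); a cyclic group of order m has exactly φ(d) elements of each order d | m, and none otherwise.
25 does not divide 22, so no element of (Z/23Z)^× has order 25.

0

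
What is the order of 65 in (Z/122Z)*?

Since 65 ∈ (Z/122Z)^×, its order divides φ(122) = φ(2)·φ(61) = 1·60 = 60 = 2^2 · 3 · 5.
Divisors of 60: 1, 2, 3, 4, 5, 6, 10, 12, 15, 20, 30, 60.
Test each divisor d:
65^1 ≡ 65 (mod 122)
65^2 ≡ 77 (mod 122)
65^3 ≡ 3 (mod 122)
65^4 ≡ 73 (mod 122)
65^5 ≡ 109 (mod 122)
65^6 ≡ 9 (mod 122)
65^10 ≡ 47 (mod 122)
65^12 ≡ 81 (mod 122)
65^15 ≡ 121 (mod 122)
65^20 ≡ 13 (mod 122)
65^30 ≡ 1 (mod 122) ✓
Therefore the multiplicative order of 65 modulo 122 is 30.

30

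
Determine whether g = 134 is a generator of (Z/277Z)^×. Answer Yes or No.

φ(277) = 277 − 1 = 276 = 2^2 · 3 · 23.
Test 134^(276/q) mod 277 for each prime factor q of 276:
134^138 ≡ 276 (mod 277)  [q = 2: ≢ 1 ✓]
134^92 ≡ 116 (mod 277)  [q = 3: ≢ 1 ✓]
134^12 ≡ 236 (mod 277)  [q = 23: ≢ 1 ✓]
None equal 1, so ord_277(134) = 276: 134 is a primitive root.

Yes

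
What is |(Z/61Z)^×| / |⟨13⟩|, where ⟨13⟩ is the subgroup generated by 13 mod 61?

Since 13 ∈ (Z/61Z)^×, its order divides φ(61) = 61 − 1 = 60 = 2^2 · 3 · 5.
Divisors of 60: 1, 2, 3, 4, 5, 6, 10, 12, 15, 20, 30, 60.
Compute 13^d (mod 61) for the divisors d until we hit 1:
13^1 ≡ 13 (mod 61)
13^2 ≡ 47 (mod 61)
13^3 ≡ 1 (mod 61) ✓
The order of 13 is 3, so the subgroup it generates has 3 elements.
[(Z/61Z)^× : ⟨13⟩] = 60/3 = 20.

20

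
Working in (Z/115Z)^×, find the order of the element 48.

Since 48 ∈ (Z/115Z)^×, its order divides φ(115) = φ(5·23) = (5−1)·(23−1) = 4·22 = 88 = 2^3 · 11.
Divisors of 88: 1, 2, 4, 8, 11, 22, 44, 88.
Evaluate successive powers at the divisors of 88:
48^1 ≡ 48
48^2 ≡ 4
48^4 ≡ 16
48^8 ≡ 26
48^11 ≡ 47
48^22 ≡ 24
48^44 ≡ 1
The smallest such exponent is 44, so the order of 48 is 44.

44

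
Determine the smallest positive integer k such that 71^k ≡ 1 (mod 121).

ord(71) | φ(121) = φ(11^2) = 11·(11−1) = 110 = 2 · 5 · 11.
Divisors of 110: 1, 2, 5, 10, 11, 22, 55, 110.
Test each divisor d:
71^1 ≡ 71 (mod 121)
71^2 ≡ 80 (mod 121)
71^5 ≡ 45 (mod 121)
71^10 ≡ 89 (mod 121)
71^11 ≡ 27 (mod 121)
71^22 ≡ 3 (mod 121)
71^55 ≡ 1 (mod 121) ✓
Hence ord(71) = 55.

55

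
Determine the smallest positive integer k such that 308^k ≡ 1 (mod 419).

418

Since 308 ∈ (Z/419Z)^×, its order divides φ(419) = 419 − 1 = 418 = 2 · 11 · 19.
Divisors of 418: 1, 2, 11, 19, 22, 38, 209, 418.
Check 308^d mod 419 for each divisor in increasing order:
308^1 ≡ 308
308^2 ≡ 170
308^11 ≡ 280
308^19 ≡ 360
308^22 ≡ 47
308^38 ≡ 129
308^209 ≡ 418
308^418 ≡ 1
Therefore the multiplicative order of 308 modulo 419 is 418.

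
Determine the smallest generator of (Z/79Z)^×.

φ(79) = 79 − 1 = 78 = 2 · 3 · 13.
g is a primitive root iff g^(78/q) ≢ 1 (mod 79) for each prime q ∈ {2, 3, 13}.
g = 2: 2^39 ≡ 1 — hits 1, so not a primitive root.
g = 3: 3^39 ≡ 78; 3^26 ≡ 23; 3^6 ≡ 18 — none is 1, so 3 is a primitive root.
Hence the least primitive root of 79 is 3.

3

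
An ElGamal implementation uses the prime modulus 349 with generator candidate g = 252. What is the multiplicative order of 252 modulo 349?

Since 252 ∈ (Z/349Z)^×, its order divides φ(349) = 349 − 1 = 348 = 2^2 · 3 · 29.
Divisors of 348: 1, 2, 3, 4, 6, 12, 29, 58, 87, 116, 174, 348.
Evaluate successive powers at the divisors of 348:
252^1 ≡ 252 (mod 349)
252^2 ≡ 335 (mod 349)
252^3 ≡ 311 (mod 349)
252^4 ≡ 196 (mod 349)
252^6 ≡ 48 (mod 349)
252^12 ≡ 210 (mod 349)
252^29 ≡ 24 (mod 349)
252^58 ≡ 227 (mod 349)
252^87 ≡ 213 (mod 349)
252^116 ≡ 226 (mod 349)
252^174 ≡ 348 (mod 349)
252^348 ≡ 1 (mod 349) ✓
So ord_349(252) = 348.

348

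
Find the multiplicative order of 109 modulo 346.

By Lagrange's theorem, ord_346(109) divides φ(346) = φ(2)·φ(173) = 1·172 = 172 = 2^2 · 43.
Divisors of 172: 1, 2, 4, 43, 86, 172.
Test each divisor d:
109^1 ≡ 109 (mod 346)
109^2 ≡ 117 (mod 346)
109^4 ≡ 195 (mod 346)
109^43 ≡ 1 (mod 346) ✓
Therefore the multiplicative order of 109 modulo 346 is 43.

43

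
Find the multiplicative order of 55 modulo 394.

ord(55) | φ(394) = φ(2)·φ(197) = 1·196 = 196 = 2^2 · 7^2.
Divisors of 196: 1, 2, 4, 7, 14, 28, 49, 98, 196.
Test each divisor d:
55^1 ≡ 55
55^2 ≡ 267
55^4 ≡ 369
55^7 ≡ 83
55^14 ≡ 191
55^28 ≡ 233
55^49 ≡ 393
55^98 ≡ 1
Therefore the multiplicative order of 55 modulo 394 is 98.

98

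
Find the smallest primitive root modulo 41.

φ(41) = 41 − 1 = 40 = 2^3 · 5.
Test candidates g = 2, 3, … against the prime factors q ∈ {2, 5} of φ(41): g is a generator iff g^(40/q) ≢ 1 for every such q.
g = 2: 2^20 ≡ 1 — hits 1, so not a primitive root.
g = 3: 3^20 ≡ 40; 3^8 ≡ 1 — hits 1, so not a primitive root.
g = 4: 4^20 ≡ 1 — hits 1, so not a primitive root.
g = 5: 5^20 ≡ 1 — hits 1, so not a primitive root.
g = 6: 6^20 ≡ 40; 6^8 ≡ 10 — none is 1, so 6 is a primitive root.
The smallest primitive root modulo 41 is 6.

6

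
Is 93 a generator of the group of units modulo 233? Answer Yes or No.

Yes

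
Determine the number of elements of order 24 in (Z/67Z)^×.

0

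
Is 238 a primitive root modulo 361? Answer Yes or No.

Yes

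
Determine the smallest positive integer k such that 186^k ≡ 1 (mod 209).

18

ord(186) | φ(209) = φ(11·19) = (11−1)·(19−1) = 10·18 = 180 = 2^2 · 3^2 · 5.
Divisors of 180: 1, 2, 3, 4, 5, 6, 9, 10, 12, 15, 18, 20, 30, 36, 45, 60, 90, 180.
Check 186^d mod 209 for each divisor in increasing order:
186^1 ≡ 186 (mod 209)
186^2 ≡ 111 (mod 209)
186^3 ≡ 164 (mod 209)
186^4 ≡ 199 (mod 209)
186^5 ≡ 21 (mod 209)
186^6 ≡ 144 (mod 209)
186^9 ≡ 208 (mod 209)
186^10 ≡ 23 (mod 209)
186^12 ≡ 45 (mod 209)
186^15 ≡ 65 (mod 209)
186^18 ≡ 1 (mod 209) ✓
Therefore the multiplicative order of 186 modulo 209 is 18.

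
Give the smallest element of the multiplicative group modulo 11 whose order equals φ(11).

φ(11) = 11 − 1 = 10 = 2 · 5.
Test candidates g = 2, 3, … against the prime factors q ∈ {2, 5} of φ(11): g is a generator iff g^(10/q) ≢ 1 for every such q.
g = 2: 2^5 ≡ 10; 2^2 ≡ 4 — none is 1, so 2 is a primitive root.
Hence the least primitive root of 11 is 2.

2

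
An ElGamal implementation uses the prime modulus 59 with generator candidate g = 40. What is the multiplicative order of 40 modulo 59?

58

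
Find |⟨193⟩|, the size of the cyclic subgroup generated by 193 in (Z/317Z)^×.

By Lagrange's theorem, ord_317(193) divides φ(317) = 317 − 1 = 316 = 2^2 · 79.
Divisors of 316: 1, 2, 4, 79, 158, 316.
Compute 193^d (mod 317) for the divisors d until we hit 1:
193^1 ≡ 193
193^2 ≡ 160
193^4 ≡ 240
193^79 ≡ 1
Hence ord(193) = 79.

79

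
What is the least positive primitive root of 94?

5

φ(94) = φ(2)·φ(47) = 1·46 = 46 = 2 · 23.
g is a primitive root iff g^(46/q) ≢ 1 (mod 94) for each prime q ∈ {2, 23}.
g = 2: gcd(2, 94) = 2 > 1, not a unit — skip.
g = 3: 3^23 ≡ 1 — hits 1, so not a primitive root.
g = 4: gcd(4, 94) = 2 > 1, not a unit — skip.
g = 5: 5^23 ≡ 93; 5^2 ≡ 25 — none is 1, so 5 is a primitive root.
Hence the least primitive root of 94 is 5.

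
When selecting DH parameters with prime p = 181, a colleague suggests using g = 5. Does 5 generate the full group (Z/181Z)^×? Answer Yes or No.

φ(181) = 181 − 1 = 180 = 2^2 · 3^2 · 5.
5 is a primitive root mod 181 iff 5^(φ(181)/q) ≢ 1 for every prime q | φ(181), i.e. q ∈ {2, 3, 5}.
5^90 ≡ 1 (mod 181)  [q = 2: ≡ 1 ✗]
5^60 ≡ 1 (mod 181)  [q = 3: ≡ 1 ✗]
5^36 ≡ 59 (mod 181)  [q = 5: ≢ 1 ✓]
Since 5^90 ≡ 1, the order of 5 divides 90 < 180, so 5 is not a primitive root.

No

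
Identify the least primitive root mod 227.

2

φ(227) = 227 − 1 = 226 = 2 · 113.
g is a primitive root iff g^(226/q) ≢ 1 (mod 227) for each prime q ∈ {2, 113}.
g = 2: 2^113 ≡ 226; 2^2 ≡ 4 — none is 1, so 2 is a primitive root.
Hence the least primitive root of 227 is 2.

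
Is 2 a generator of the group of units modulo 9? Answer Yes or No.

Yes

φ(9) = φ(3^2) = 3·(3−1) = 6 = 2 · 3.
It suffices to check that the order of 2 is not a proper divisor of 6: compute 2^(6/q) for q ∈ {2, 3}.
2^3 ≡ 8 (mod 9)  [q = 2: ≢ 1 ✓]
2^2 ≡ 4 (mod 9)  [q = 3: ≢ 1 ✓]
All checks pass, so 2 has order 6 and is a primitive root modulo 9.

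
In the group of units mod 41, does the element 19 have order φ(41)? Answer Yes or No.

φ(41) = 41 − 1 = 40 = 2^3 · 5.
An element g generates (Z/41Z)^× iff g^(40/q) ≢ 1 (mod 41) for each prime q ∈ {2, 5}.
19^20 ≡ 40 (mod 41)  [q = 2: ≢ 1 ✓]
19^8 ≡ 37 (mod 41)  [q = 5: ≢ 1 ✓]
All checks pass, so 19 has order 40 and is a primitive root modulo 41.

Yes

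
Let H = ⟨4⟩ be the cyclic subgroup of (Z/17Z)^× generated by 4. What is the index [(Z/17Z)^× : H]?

4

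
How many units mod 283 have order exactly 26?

φ(283) = 283 − 1 = 282 = 2 · 3 · 47.
(Z/283Z)^× is cyclic (|G| = 282); a cyclic group of order m has exactly φ(d) elements of each order d | m, and none otherwise.
26 does not divide 282, so no element of (Z/283Z)^× has order 26.

0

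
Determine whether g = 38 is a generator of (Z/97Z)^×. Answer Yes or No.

Yes

φ(97) = 97 − 1 = 96 = 2^5 · 3.
Test 38^(96/q) mod 97 for each prime factor q of 96:
38^48 ≡ 96 (mod 97)  [q = 2: ≢ 1 ✓]
38^32 ≡ 35 (mod 97)  [q = 3: ≢ 1 ✓]
Every test exponent gives a nontrivial residue, hence 38 generates the full group.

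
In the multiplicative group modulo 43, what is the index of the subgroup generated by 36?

14

ord(36) | φ(43) = 43 − 1 = 42 = 2 · 3 · 7.
Divisors of 42: 1, 2, 3, 6, 7, 14, 21, 42.
Test each divisor d:
36^1 ≡ 36 (mod 43)
36^2 ≡ 6 (mod 43)
36^3 ≡ 1 (mod 43) ✓
The order of 36 is 3, so the subgroup it generates has 3 elements.
[(Z/43Z)^× : ⟨36⟩] = 42/3 = 14.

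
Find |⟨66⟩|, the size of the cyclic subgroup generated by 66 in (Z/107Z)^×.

106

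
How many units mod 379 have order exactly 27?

18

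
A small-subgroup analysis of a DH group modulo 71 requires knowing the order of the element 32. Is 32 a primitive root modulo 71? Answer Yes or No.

φ(71) = 71 − 1 = 70 = 2 · 5 · 7.
Test 32^(70/q) mod 71 for each prime factor q of 70:
32^35 ≡ 1 (mod 71)  [q = 2: ≡ 1 ✗]
32^14 ≡ 1 (mod 71)  [q = 5: ≡ 1 ✗]
32^10 ≡ 37 (mod 71)  [q = 7: ≢ 1 ✓]
The check at q = 2 fails, so 32 generates a proper subgroup.

No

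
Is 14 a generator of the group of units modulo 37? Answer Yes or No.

φ(37) = 37 − 1 = 36 = 2^2 · 3^2.
It suffices to check that the order of 14 is not a proper divisor of 36: compute 14^(36/q) for q ∈ {2, 3}.
14^18 ≡ 36 (mod 37)  [q = 2: ≢ 1 ✓]
14^12 ≡ 1 (mod 37)  [q = 3: ≡ 1 ✗]
The check at q = 3 fails, so 14 generates a proper subgroup.

No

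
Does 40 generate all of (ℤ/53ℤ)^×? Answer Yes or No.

φ(53) = 53 − 1 = 52 = 2^2 · 13.
40 is a primitive root mod 53 iff 40^(φ(53)/q) ≢ 1 for every prime q | φ(53), i.e. q ∈ {2, 13}.
40^26 ≡ 1 (mod 53)  [q = 2: ≡ 1 ✗]
40^4 ≡ 47 (mod 53)  [q = 13: ≢ 1 ✓]
The check at q = 2 fails, so 40 generates a proper subgroup.

No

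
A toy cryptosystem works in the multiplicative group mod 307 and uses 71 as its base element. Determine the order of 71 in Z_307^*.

153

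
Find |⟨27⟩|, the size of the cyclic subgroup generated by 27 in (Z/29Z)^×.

ord(27) | φ(29) = 29 − 1 = 28 = 2^2 · 7.
Divisors of 28: 1, 2, 4, 7, 14, 28.
Compute 27^d (mod 29) for the divisors d until we hit 1:
27^1 ≡ 27 (mod 29)
27^2 ≡ 4 (mod 29)
27^4 ≡ 16 (mod 29)
27^7 ≡ 17 (mod 29)
27^14 ≡ 28 (mod 29)
27^28 ≡ 1 (mod 29) ✓
Hence ord(27) = 28.

28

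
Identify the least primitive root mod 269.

2

φ(269) = 269 − 1 = 268 = 2^2 · 67.
g is a primitive root iff g^(268/q) ≢ 1 (mod 269) for each prime q ∈ {2, 67}.
g = 2: 2^134 ≡ 268; 2^4 ≡ 16 — none is 1, so 2 is a primitive root.
The smallest primitive root modulo 269 is 2.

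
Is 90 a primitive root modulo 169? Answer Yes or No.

No

φ(169) = φ(13^2) = 13·(13−1) = 156 = 2^2 · 3 · 13.
It suffices to check that the order of 90 is not a proper divisor of 156: compute 90^(156/q) for q ∈ {2, 3, 13}.
90^78 ≡ 1 (mod 169)  [q = 2: ≡ 1 ✗]
90^52 ≡ 1 (mod 169)  [q = 3: ≡ 1 ✗]
90^12 ≡ 92 (mod 169)  [q = 13: ≢ 1 ✓]
The check at q = 2 fails, so 90 generates a proper subgroup.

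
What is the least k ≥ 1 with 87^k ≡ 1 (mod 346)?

172

Since 87 ∈ (Z/346Z)^×, its order divides φ(346) = φ(2)·φ(173) = 1·172 = 172 = 2^2 · 43.
Divisors of 172: 1, 2, 4, 43, 86, 172.
Compute 87^d (mod 346) for the divisors d until we hit 1:
87^1 ≡ 87 (mod 346)
87^2 ≡ 303 (mod 346)
87^4 ≡ 119 (mod 346)
87^43 ≡ 93 (mod 346)
87^86 ≡ 345 (mod 346)
87^172 ≡ 1 (mod 346) ✓
The smallest such exponent is 172, so the order of 87 is 172.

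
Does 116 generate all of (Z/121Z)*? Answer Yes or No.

Yes

φ(121) = φ(11^2) = 11·(11−1) = 110 = 2 · 5 · 11.
Test 116^(110/q) mod 121 for each prime factor q of 110:
116^55 ≡ 120 (mod 121)  [q = 2: ≢ 1 ✓]
116^22 ≡ 3 (mod 121)  [q = 5: ≢ 1 ✓]
116^10 ≡ 78 (mod 121)  [q = 11: ≢ 1 ✓]
Every test exponent gives a nontrivial residue, hence 116 generates the full group.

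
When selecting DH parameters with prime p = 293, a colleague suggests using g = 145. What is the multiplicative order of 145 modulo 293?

Since 145 ∈ (Z/293Z)^×, its order divides φ(293) = 293 − 1 = 292 = 2^2 · 73.
Divisors of 292: 1, 2, 4, 73, 146, 292.
Check 145^d mod 293 for each divisor in increasing order:
145^1 ≡ 145
145^2 ≡ 222
145^4 ≡ 60
145^73 ≡ 292
145^146 ≡ 1
The smallest such exponent is 146, so the order of 145 is 146.

146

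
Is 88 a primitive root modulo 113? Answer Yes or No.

No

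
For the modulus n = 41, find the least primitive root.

6

φ(41) = 41 − 1 = 40 = 2^3 · 5.
g is a primitive root iff g^(40/q) ≢ 1 (mod 41) for each prime q ∈ {2, 5}.
g = 2: 2^20 ≡ 1 — hits 1, so not a primitive root.
g = 3: 3^20 ≡ 40; 3^8 ≡ 1 — hits 1, so not a primitive root.
g = 4: 4^20 ≡ 1 — hits 1, so not a primitive root.
g = 5: 5^20 ≡ 1 — hits 1, so not a primitive root.
g = 6: 6^20 ≡ 40; 6^8 ≡ 10 — none is 1, so 6 is a primitive root.
The smallest primitive root modulo 41 is 6.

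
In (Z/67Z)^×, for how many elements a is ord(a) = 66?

20

φ(67) = 67 − 1 = 66 = 2 · 3 · 11.
In a cyclic group of order 66, there are φ(d) elements of order d for each divisor d of 66, and zero for non-divisors.
66 = 2 · 3 · 11 divides 66, and φ(66) = 20.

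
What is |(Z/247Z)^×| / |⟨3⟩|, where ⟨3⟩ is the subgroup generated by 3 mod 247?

The order of 3 must divide φ(247) = φ(13·19) = (13−1)·(19−1) = 12·18 = 216 = 2^3 · 3^3.
Divisors of 216: 1, 2, 3, 4, 6, 8, 9, 12, 18, 24, 27, 36, 54, 72, 108, 216.
Evaluate successive powers at the divisors of 216:
3^1 ≡ 3 (mod 247)
3^2 ≡ 9 (mod 247)
3^3 ≡ 27 (mod 247)
3^4 ≡ 81 (mod 247)
3^6 ≡ 235 (mod 247)
3^8 ≡ 139 (mod 247)
3^9 ≡ 170 (mod 247)
3^12 ≡ 144 (mod 247)
3^18 ≡ 1 (mod 247) ✓
The order of 3 is 18, so the subgroup it generates has 18 elements.
Index = |(Z/247Z)^×| / |⟨3⟩| = 216 / 18 = 12.

12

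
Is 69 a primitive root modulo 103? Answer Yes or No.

φ(103) = 103 − 1 = 102 = 2 · 3 · 17.
An element g generates (Z/103Z)^× iff g^(102/q) ≢ 1 (mod 103) for each prime q ∈ {2, 3, 17}.
69^51 ≡ 102 (mod 103)  [q = 2: ≢ 1 ✓]
69^34 ≡ 1 (mod 103)  [q = 3: ≡ 1 ✗]
69^6 ≡ 13 (mod 103)  [q = 17: ≢ 1 ✓]
The check at q = 3 fails, so 69 generates a proper subgroup.

No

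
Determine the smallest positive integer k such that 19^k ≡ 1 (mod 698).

87

ord(19) | φ(698) = φ(2)·φ(349) = 1·348 = 348 = 2^2 · 3 · 29.
Divisors of 348: 1, 2, 3, 4, 6, 12, 29, 58, 87, 116, 174, 348.
Test each divisor d:
19^1 ≡ 19
19^2 ≡ 361
19^3 ≡ 577
19^4 ≡ 493
19^6 ≡ 681
19^12 ≡ 289
19^29 ≡ 471
19^58 ≡ 575
19^87 ≡ 1
Hence ord(19) = 87.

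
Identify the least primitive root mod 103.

φ(103) = 103 − 1 = 102 = 2 · 3 · 17.
g is a primitive root iff g^(102/q) ≢ 1 (mod 103) for each prime q ∈ {2, 3, 17}.
g = 2: 2^51 ≡ 1 — hits 1, so not a primitive root.
g = 3: 3^51 ≡ 102; 3^34 ≡ 1 — hits 1, so not a primitive root.
g = 4: 4^51 ≡ 1 — hits 1, so not a primitive root.
g = 5: 5^51 ≡ 102; 5^34 ≡ 56; 5^6 ≡ 72 — none is 1, so 5 is a primitive root.
The smallest primitive root modulo 103 is 5.

5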